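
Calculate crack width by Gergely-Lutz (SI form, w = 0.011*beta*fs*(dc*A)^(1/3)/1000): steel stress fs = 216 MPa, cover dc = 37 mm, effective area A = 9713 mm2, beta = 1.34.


w = 0.011 * beta * fs * (dc * A)^(1/3) / 1000
= 0.011 * 1.34 * 216 * (37 * 9713)^(1/3) / 1000
= 0.226 mm

0.226


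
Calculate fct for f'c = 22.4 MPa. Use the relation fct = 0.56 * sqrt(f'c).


fct = 0.56 * sqrt(22.4)
= 0.56 * 4.733
= 2.65 MPa

2.65


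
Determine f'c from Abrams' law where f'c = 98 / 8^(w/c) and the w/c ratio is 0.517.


f'c = 98 / 8^0.517
= 98 / 2.93
= 33.44 MPa

33.44


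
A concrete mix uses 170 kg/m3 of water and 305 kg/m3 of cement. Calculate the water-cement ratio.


w/c = water / cement
w/c = 170 / 305 = 0.557

0.557


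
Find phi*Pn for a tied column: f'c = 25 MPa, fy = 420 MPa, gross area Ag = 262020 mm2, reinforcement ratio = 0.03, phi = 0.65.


Ast = rho * Ag = 0.03 * 262020 = 7860.6 mm2
phi*Pn = 0.65 * 0.80 * (0.85 * 25 * (262020 - 7860.6) + 420 * 7860.6) / 1000
= 4525.22 kN

4525.22


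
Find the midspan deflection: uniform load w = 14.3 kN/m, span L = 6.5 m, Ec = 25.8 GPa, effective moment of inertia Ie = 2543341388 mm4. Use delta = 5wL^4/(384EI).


Convert: L = 6.5 m = 6500 mm, Ec = 25.8 GPa = 25800 MPa
delta = 5 * 14.3 * 6500^4 / (384 * 25800 * 2543341388)
= 5.07 mm

5.07


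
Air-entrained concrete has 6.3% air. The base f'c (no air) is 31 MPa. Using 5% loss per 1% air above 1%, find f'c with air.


Strength loss = (6.3 - 1) * 5 = 26.5%
f'c = 31 * (1 - 26.5/100)
= 22.79 MPa

22.79


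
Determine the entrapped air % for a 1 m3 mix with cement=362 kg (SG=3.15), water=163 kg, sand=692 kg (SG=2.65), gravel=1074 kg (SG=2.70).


Vol cement = 362 / (3.15 * 1000) = 0.114921 m3
Vol water = 163 / 1000 = 0.163 m3
Vol sand = 692 / (2.65 * 1000) = 0.261132 m3
Vol gravel = 1074 / (2.70 * 1000) = 0.397778 m3
Total solid + water volume = 0.93683 m3
Air = (1 - 0.93683) * 100 = 6.32%

6.32


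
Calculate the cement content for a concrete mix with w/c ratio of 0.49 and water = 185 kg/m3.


Cement = water / (w/c)
= 185 / 0.49
= 377.6 kg/m3

377.6


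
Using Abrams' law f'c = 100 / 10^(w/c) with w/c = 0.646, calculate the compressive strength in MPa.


f'c = 100 / 10^0.646
= 100 / 4.426
= 22.59 MPa

22.59


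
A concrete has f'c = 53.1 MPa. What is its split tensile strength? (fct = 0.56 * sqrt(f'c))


fct = 0.56 * sqrt(53.1)
= 0.56 * 7.287
= 4.081 MPa

4.081


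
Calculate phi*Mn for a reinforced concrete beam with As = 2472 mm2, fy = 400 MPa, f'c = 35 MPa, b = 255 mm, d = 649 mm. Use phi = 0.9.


a = As * fy / (0.85 * f'c * b)
= 2472 * 400 / (0.85 * 35 * 255)
= 130.3411 mm
Mn = As * fy * (d - a/2) / 10^6
= 577.2906 kN-m
phi*Mn = 0.9 * 577.2906 = 519.56 kN-m

519.56


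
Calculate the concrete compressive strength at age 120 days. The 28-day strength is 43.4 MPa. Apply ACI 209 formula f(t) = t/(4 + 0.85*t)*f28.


f(120) = 120 / (4 + 0.85 * 120) * 43.4
= 120 / 106.0 * 43.4
= 49.13 MPa

49.13


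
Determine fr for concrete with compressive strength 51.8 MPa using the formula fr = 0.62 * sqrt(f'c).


fr = 0.62 * sqrt(51.8)
= 4.462 MPa

4.462


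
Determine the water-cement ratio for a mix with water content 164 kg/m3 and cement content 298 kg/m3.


w/c = water / cement
w/c = 164 / 298 = 0.55

0.55


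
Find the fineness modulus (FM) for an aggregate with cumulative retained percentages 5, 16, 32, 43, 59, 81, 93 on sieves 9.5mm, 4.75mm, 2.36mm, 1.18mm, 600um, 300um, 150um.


FM = sum(cumulative % retained) / 100
= 329 / 100
= 3.29

3.29


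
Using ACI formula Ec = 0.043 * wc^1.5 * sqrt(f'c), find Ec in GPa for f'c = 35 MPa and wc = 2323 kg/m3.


Ec = 0.043 * 2323^1.5 * sqrt(35) / 1000
= 28.48 GPa

28.48


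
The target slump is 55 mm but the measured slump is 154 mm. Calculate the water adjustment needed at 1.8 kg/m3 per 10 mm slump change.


Difference = 55 - 154 = -99 mm
Water adjustment = -99 * 1.8 / 10 = -17.8 kg/m3

-17.8


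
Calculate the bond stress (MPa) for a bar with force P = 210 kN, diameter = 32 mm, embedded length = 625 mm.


u = P / (pi * db * ld)
= 210 * 1000 / (pi * 32 * 625)
= 3.342 MPa

3.342


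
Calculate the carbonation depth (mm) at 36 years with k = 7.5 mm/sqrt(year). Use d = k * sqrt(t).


depth = k * sqrt(t)
= 7.5 * sqrt(36)
= 45.0 mm

45.0


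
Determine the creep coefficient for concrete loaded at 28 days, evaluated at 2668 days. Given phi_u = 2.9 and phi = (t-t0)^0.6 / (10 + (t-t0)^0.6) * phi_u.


dt = 2668 - 28 = 2640
phi = 2640^0.6 / (10 + 2640^0.6) * 2.9
= 2.664

2.664


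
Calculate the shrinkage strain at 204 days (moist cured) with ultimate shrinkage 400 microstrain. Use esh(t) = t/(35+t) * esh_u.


esh(204) = 204 / (35 + 204) * 400
= 204 / 239 * 400
= 341.4 microstrain

341.4


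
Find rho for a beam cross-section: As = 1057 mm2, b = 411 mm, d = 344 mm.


rho = As / (b * d)
= 1057 / (411 * 344)
= 0.0075

0.0075


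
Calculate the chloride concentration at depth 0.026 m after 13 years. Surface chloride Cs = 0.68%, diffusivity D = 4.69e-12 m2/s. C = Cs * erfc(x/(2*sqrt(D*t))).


t_seconds = 13 * 365.25 * 24 * 3600 = 410248800.0 s
arg = 0.026 / (2 * sqrt(4.69e-12 * 410248800.0))
= 0.2964
erfc(0.2964) = 0.6751
C = 0.68 * 0.6751 = 0.4591%

0.4591


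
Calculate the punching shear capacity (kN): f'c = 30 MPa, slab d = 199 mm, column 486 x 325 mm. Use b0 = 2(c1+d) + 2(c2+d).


b0 = 2*(486 + 199) + 2*(325 + 199) = 2418 mm
Vc = 0.33 * sqrt(30) * 2418 * 199 / 1000
= 869.73 kN

869.73


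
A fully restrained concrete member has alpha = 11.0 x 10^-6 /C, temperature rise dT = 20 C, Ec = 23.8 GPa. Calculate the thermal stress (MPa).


sigma = alpha * dT * Ec
= 11.0e-6 * 20 * 23.8 * 1000
= 5.236 MPa

5.236


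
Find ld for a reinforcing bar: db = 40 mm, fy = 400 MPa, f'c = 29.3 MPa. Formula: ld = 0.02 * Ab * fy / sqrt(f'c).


Ab = pi * 40^2 / 4 = 1256.637 mm2
ld = 0.02 * 1256.637 * 400 / sqrt(29.3)
= 1857.2 mm

1857.2


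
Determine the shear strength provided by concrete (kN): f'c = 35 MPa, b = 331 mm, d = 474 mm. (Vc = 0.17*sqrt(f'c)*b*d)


Vc = 0.17 * sqrt(35) * 331 * 474 / 1000
= 157.79 kN

157.79


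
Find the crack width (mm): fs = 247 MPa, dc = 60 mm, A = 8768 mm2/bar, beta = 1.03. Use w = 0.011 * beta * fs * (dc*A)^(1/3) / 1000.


w = 0.011 * beta * fs * (dc * A)^(1/3) / 1000
= 0.011 * 1.03 * 247 * (60 * 8768)^(1/3) / 1000
= 0.226 mm

0.226


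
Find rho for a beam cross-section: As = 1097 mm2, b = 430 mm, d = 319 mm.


rho = As / (b * d)
= 1097 / (430 * 319)
= 0.008

0.008


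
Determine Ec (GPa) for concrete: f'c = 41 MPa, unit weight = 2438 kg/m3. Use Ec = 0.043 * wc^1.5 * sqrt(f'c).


Ec = 0.043 * 2438^1.5 * sqrt(41) / 1000
= 33.14 GPa

33.14


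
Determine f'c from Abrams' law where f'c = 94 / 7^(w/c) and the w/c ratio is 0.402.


f'c = 94 / 7^0.402
= 94 / 2.186
= 42.99 MPa

42.99


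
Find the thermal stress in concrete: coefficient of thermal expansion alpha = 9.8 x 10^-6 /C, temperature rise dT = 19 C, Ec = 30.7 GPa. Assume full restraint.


sigma = alpha * dT * Ec
= 9.8e-6 * 19 * 30.7 * 1000
= 5.716 MPa

5.716


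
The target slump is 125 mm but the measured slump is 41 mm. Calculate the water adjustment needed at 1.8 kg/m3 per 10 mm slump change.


Difference = 125 - 41 = 84 mm
Water adjustment = 84 * 1.8 / 10 = 15.1 kg/m3

15.1


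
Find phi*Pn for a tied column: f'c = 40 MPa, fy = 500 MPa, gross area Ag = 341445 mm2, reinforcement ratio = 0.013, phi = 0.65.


Ast = rho * Ag = 0.013 * 341445 = 4438.785 mm2
phi*Pn = 0.65 * 0.80 * (0.85 * 40 * (341445 - 4438.785) + 500 * 4438.785) / 1000
= 7112.35 kN

7112.35


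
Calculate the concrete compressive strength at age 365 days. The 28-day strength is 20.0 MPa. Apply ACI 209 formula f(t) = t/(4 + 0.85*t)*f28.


f(365) = 365 / (4 + 0.85 * 365) * 20.0
= 365 / 314.25 * 20.0
= 23.23 MPa

23.23


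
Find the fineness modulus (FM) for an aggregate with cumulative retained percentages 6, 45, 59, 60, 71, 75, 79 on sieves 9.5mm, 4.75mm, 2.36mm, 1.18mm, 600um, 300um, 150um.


FM = sum(cumulative % retained) / 100
= 395 / 100
= 3.95

3.95


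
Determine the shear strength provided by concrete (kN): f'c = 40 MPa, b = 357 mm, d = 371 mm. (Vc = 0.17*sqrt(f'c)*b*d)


Vc = 0.17 * sqrt(40) * 357 * 371 / 1000
= 142.4 kN

142.4


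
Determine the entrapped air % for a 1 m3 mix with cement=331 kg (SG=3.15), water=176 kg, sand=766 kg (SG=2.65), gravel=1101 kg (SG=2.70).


Vol cement = 331 / (3.15 * 1000) = 0.105079 m3
Vol water = 176 / 1000 = 0.176 m3
Vol sand = 766 / (2.65 * 1000) = 0.289057 m3
Vol gravel = 1101 / (2.70 * 1000) = 0.407778 m3
Total solid + water volume = 0.977914 m3
Air = (1 - 0.977914) * 100 = 2.21%

2.21


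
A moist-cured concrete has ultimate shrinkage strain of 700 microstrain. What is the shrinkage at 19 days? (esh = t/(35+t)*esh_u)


esh(19) = 19 / (35 + 19) * 700
= 19 / 54 * 700
= 246.3 microstrain

246.3


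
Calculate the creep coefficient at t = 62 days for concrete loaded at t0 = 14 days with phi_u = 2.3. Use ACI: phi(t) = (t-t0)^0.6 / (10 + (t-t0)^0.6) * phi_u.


dt = 62 - 14 = 48
phi = 48^0.6 / (10 + 48^0.6) * 2.3
= 1.162

1.162


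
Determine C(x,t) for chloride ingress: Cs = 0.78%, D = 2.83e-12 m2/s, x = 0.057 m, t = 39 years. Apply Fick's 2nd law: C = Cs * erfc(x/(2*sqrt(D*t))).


t_seconds = 39 * 365.25 * 24 * 3600 = 1230746400.0 s
arg = 0.057 / (2 * sqrt(2.83e-12 * 1230746400.0))
= 0.4829
erfc(0.4829) = 0.4946
C = 0.78 * 0.4946 = 0.3858%

0.3858


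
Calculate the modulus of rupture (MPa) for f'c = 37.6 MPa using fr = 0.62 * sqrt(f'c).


fr = 0.62 * sqrt(37.6)
= 3.802 MPa

3.802


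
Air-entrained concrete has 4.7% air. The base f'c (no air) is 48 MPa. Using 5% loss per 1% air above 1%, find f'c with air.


Strength loss = (4.7 - 1) * 5 = 18.5%
f'c = 48 * (1 - 18.5/100)
= 39.12 MPa

39.12


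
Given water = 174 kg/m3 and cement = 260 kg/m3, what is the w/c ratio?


w/c = water / cement
w/c = 174 / 260 = 0.669

0.669


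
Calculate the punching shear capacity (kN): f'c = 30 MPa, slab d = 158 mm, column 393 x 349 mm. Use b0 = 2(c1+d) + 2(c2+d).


b0 = 2*(393 + 158) + 2*(349 + 158) = 2116 mm
Vc = 0.33 * sqrt(30) * 2116 * 158 / 1000
= 604.29 kN

604.29


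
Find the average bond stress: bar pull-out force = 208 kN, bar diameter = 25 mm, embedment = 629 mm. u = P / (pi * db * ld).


u = P / (pi * db * ld)
= 208 * 1000 / (pi * 25 * 629)
= 4.21 MPa

4.21


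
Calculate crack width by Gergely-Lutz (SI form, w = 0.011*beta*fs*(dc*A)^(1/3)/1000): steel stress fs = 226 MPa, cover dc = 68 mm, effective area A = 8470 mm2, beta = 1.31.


w = 0.011 * beta * fs * (dc * A)^(1/3) / 1000
= 0.011 * 1.31 * 226 * (68 * 8470)^(1/3) / 1000
= 0.271 mm

0.271


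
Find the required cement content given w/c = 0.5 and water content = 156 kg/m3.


Cement = water / (w/c)
= 156 / 0.5
= 312.0 kg/m3

312.0


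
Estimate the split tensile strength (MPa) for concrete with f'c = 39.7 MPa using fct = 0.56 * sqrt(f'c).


fct = 0.56 * sqrt(39.7)
= 0.56 * 6.301
= 3.528 MPa

3.528


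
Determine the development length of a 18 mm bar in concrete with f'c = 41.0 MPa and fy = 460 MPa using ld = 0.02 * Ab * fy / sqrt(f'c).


Ab = pi * 18^2 / 4 = 254.469 mm2
ld = 0.02 * 254.469 * 460 / sqrt(41.0)
= 365.6 mm

365.6


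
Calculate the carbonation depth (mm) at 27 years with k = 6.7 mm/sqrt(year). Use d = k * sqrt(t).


depth = k * sqrt(t)
= 6.7 * sqrt(27)
= 34.81 mm

34.81


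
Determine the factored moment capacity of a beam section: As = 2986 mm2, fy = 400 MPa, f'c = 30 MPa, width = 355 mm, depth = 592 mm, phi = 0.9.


a = As * fy / (0.85 * f'c * b)
= 2986 * 400 / (0.85 * 30 * 355)
= 131.9415 mm
Mn = As * fy * (d - a/2) / 10^6
= 628.2894 kN-m
phi*Mn = 0.9 * 628.2894 = 565.46 kN-m

565.46


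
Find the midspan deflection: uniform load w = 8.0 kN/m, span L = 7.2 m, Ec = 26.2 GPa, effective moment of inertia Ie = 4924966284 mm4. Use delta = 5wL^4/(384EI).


Convert: L = 7.2 m = 7200 mm, Ec = 26.2 GPa = 26200 MPa
delta = 5 * 8.0 * 7200^4 / (384 * 26200 * 4924966284)
= 2.17 mm

2.17


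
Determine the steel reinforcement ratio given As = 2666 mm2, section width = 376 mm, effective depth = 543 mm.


rho = As / (b * d)
= 2666 / (376 * 543)
= 0.0131

0.0131


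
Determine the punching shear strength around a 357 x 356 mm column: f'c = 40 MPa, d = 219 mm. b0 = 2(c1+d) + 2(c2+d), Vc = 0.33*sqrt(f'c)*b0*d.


b0 = 2*(357 + 219) + 2*(356 + 219) = 2302 mm
Vc = 0.33 * sqrt(40) * 2302 * 219 / 1000
= 1052.19 kN

1052.19


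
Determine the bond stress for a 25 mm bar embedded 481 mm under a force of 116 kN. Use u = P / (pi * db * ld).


u = P / (pi * db * ld)
= 116 * 1000 / (pi * 25 * 481)
= 3.071 MPa

3.071


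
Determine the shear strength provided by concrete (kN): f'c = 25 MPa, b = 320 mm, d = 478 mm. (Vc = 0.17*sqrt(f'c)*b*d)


Vc = 0.17 * sqrt(25) * 320 * 478 / 1000
= 130.02 kN

130.02


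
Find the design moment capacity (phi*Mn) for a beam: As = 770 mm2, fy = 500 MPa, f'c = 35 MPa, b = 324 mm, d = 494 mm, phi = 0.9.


a = As * fy / (0.85 * f'c * b)
= 770 * 500 / (0.85 * 35 * 324)
= 39.9419 mm
Mn = As * fy * (d - a/2) / 10^6
= 182.5012 kN-m
phi*Mn = 0.9 * 182.5012 = 164.25 kN-m

164.25


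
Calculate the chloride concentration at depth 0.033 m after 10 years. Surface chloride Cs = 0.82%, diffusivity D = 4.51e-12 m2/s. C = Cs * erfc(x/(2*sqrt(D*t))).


t_seconds = 10 * 365.25 * 24 * 3600 = 315576000.0 s
arg = 0.033 / (2 * sqrt(4.51e-12 * 315576000.0))
= 0.4374
erfc(0.4374) = 0.5362
C = 0.82 * 0.5362 = 0.4397%

0.4397


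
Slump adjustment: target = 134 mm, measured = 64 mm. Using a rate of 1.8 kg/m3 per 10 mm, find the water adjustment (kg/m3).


Difference = 134 - 64 = 70 mm
Water adjustment = 70 * 1.8 / 10 = 12.6 kg/m3

12.6


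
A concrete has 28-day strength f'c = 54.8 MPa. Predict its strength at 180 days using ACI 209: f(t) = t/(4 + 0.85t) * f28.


f(180) = 180 / (4 + 0.85 * 180) * 54.8
= 180 / 157.0 * 54.8
= 62.83 MPa

62.83


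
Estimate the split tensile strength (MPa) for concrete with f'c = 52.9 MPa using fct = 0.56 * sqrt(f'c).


fct = 0.56 * sqrt(52.9)
= 0.56 * 7.273
= 4.073 MPa

4.073


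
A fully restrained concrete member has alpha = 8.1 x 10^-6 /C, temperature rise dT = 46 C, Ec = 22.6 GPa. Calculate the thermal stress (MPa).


sigma = alpha * dT * Ec
= 8.1e-6 * 46 * 22.6 * 1000
= 8.421 MPa

8.421


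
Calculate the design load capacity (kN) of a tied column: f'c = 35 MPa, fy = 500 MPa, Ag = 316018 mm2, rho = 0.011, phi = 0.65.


Ast = rho * Ag = 0.011 * 316018 = 3476.198 mm2
phi*Pn = 0.65 * 0.80 * (0.85 * 35 * (316018 - 3476.198) + 500 * 3476.198) / 1000
= 5738.83 kN

5738.83


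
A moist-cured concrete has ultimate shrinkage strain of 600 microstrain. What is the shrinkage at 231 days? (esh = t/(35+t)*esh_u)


esh(231) = 231 / (35 + 231) * 600
= 231 / 266 * 600
= 521.1 microstrain

521.1


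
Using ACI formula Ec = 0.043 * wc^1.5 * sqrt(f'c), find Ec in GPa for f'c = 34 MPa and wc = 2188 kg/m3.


Ec = 0.043 * 2188^1.5 * sqrt(34) / 1000
= 25.66 GPa

25.66


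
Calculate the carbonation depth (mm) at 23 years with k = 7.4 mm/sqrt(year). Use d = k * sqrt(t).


depth = k * sqrt(t)
= 7.4 * sqrt(23)
= 35.49 mm

35.49


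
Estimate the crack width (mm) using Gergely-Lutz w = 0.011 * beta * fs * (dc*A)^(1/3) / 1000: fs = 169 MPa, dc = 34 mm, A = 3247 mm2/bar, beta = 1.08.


w = 0.011 * beta * fs * (dc * A)^(1/3) / 1000
= 0.011 * 1.08 * 169 * (34 * 3247)^(1/3) / 1000
= 0.096 mm

0.096


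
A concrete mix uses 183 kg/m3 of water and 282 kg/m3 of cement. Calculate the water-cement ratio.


w/c = water / cement
w/c = 183 / 282 = 0.649

0.649


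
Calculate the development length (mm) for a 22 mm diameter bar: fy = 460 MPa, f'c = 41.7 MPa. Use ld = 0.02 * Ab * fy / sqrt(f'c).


Ab = pi * 22^2 / 4 = 380.133 mm2
ld = 0.02 * 380.133 * 460 / sqrt(41.7)
= 541.6 mm

541.6


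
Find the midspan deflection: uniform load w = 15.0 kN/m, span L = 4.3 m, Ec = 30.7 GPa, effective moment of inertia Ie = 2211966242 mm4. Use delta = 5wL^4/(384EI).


Convert: L = 4.3 m = 4300 mm, Ec = 30.7 GPa = 30700 MPa
delta = 5 * 15.0 * 4300^4 / (384 * 30700 * 2211966242)
= 0.98 mm

0.98


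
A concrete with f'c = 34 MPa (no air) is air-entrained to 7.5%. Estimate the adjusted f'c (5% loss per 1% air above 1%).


Strength loss = (7.5 - 1) * 5 = 32.5%
f'c = 34 * (1 - 32.5/100)
= 22.95 MPa

22.95


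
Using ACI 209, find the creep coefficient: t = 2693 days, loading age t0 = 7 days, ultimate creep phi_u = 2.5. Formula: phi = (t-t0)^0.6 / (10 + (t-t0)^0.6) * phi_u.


dt = 2693 - 7 = 2686
phi = 2686^0.6 / (10 + 2686^0.6) * 2.5
= 2.299

2.299


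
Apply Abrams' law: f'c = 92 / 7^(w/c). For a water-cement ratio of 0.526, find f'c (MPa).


f'c = 92 / 7^0.526
= 92 / 2.783
= 33.06 MPa

33.06


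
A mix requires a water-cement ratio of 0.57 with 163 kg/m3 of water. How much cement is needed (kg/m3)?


Cement = water / (w/c)
= 163 / 0.57
= 286.0 kg/m3

286.0


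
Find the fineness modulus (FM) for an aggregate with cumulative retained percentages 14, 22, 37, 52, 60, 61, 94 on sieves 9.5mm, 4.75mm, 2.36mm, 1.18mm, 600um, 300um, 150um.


FM = sum(cumulative % retained) / 100
= 340 / 100
= 3.4

3.4


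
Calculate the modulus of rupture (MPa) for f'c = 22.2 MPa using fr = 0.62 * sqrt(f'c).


fr = 0.62 * sqrt(22.2)
= 2.921 MPa

2.921


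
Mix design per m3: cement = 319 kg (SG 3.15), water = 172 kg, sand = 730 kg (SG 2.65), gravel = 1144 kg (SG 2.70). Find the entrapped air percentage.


Vol cement = 319 / (3.15 * 1000) = 0.10127 m3
Vol water = 172 / 1000 = 0.172 m3
Vol sand = 730 / (2.65 * 1000) = 0.275472 m3
Vol gravel = 1144 / (2.70 * 1000) = 0.423704 m3
Total solid + water volume = 0.972445 m3
Air = (1 - 0.972445) * 100 = 2.76%

2.76


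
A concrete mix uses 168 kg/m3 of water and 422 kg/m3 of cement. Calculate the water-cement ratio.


w/c = water / cement
w/c = 168 / 422 = 0.398

0.398


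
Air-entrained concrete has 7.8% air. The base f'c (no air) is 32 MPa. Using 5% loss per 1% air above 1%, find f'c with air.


Strength loss = (7.8 - 1) * 5 = 34.0%
f'c = 32 * (1 - 34.0/100)
= 21.12 MPa

21.12


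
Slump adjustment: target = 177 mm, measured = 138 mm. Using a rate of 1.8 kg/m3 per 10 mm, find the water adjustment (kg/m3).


Difference = 177 - 138 = 39 mm
Water adjustment = 39 * 1.8 / 10 = 7.0 kg/m3

7.0


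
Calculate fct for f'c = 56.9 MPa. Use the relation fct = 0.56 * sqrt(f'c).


fct = 0.56 * sqrt(56.9)
= 0.56 * 7.543
= 4.224 MPa

4.224


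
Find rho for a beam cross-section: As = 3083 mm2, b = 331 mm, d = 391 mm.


rho = As / (b * d)
= 3083 / (331 * 391)
= 0.0238

0.0238


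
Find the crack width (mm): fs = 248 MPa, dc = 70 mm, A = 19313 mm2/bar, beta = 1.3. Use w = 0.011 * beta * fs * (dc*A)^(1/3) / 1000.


w = 0.011 * beta * fs * (dc * A)^(1/3) / 1000
= 0.011 * 1.3 * 248 * (70 * 19313)^(1/3) / 1000
= 0.392 mm

0.392


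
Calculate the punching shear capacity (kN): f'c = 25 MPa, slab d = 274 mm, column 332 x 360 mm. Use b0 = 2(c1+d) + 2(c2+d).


b0 = 2*(332 + 274) + 2*(360 + 274) = 2480 mm
Vc = 0.33 * sqrt(25) * 2480 * 274 / 1000
= 1121.21 kN

1121.21


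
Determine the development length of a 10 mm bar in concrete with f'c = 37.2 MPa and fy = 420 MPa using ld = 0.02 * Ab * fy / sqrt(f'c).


Ab = pi * 10^2 / 4 = 78.54 mm2
ld = 0.02 * 78.54 * 420 / sqrt(37.2)
= 108.2 mm

108.2


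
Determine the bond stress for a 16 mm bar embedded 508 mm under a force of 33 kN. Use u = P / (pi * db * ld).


u = P / (pi * db * ld)
= 33 * 1000 / (pi * 16 * 508)
= 1.292 MPa

1.292


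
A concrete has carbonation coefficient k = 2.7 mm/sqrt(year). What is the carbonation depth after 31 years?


depth = k * sqrt(t)
= 2.7 * sqrt(31)
= 15.03 mm

15.03


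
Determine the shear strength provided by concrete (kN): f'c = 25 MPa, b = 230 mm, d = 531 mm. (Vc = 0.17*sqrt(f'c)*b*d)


Vc = 0.17 * sqrt(25) * 230 * 531 / 1000
= 103.81 kN

103.81


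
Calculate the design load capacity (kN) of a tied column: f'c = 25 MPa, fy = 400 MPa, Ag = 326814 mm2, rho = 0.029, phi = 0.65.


Ast = rho * Ag = 0.029 * 326814 = 9477.606 mm2
phi*Pn = 0.65 * 0.80 * (0.85 * 25 * (326814 - 9477.606) + 400 * 9477.606) / 1000
= 5477.91 kN

5477.91


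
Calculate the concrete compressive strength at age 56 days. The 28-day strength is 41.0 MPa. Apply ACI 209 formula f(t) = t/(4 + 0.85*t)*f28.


f(56) = 56 / (4 + 0.85 * 56) * 41.0
= 56 / 51.6 * 41.0
= 44.5 MPa

44.5


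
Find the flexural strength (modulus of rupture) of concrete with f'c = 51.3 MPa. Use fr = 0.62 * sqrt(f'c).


fr = 0.62 * sqrt(51.3)
= 4.441 MPa

4.441


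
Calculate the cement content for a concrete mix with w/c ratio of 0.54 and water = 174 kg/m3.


Cement = water / (w/c)
= 174 / 0.54
= 322.2 kg/m3

322.2


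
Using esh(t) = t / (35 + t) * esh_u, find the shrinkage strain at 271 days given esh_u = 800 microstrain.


esh(271) = 271 / (35 + 271) * 800
= 271 / 306 * 800
= 708.5 microstrain

708.5


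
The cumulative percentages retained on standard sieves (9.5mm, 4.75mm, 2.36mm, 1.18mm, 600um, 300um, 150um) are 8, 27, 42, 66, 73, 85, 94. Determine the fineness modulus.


FM = sum(cumulative % retained) / 100
= 395 / 100
= 3.95

3.95


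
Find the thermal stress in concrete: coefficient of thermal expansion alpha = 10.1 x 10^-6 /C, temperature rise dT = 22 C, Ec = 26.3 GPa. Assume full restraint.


sigma = alpha * dT * Ec
= 10.1e-6 * 22 * 26.3 * 1000
= 5.844 MPa

5.844


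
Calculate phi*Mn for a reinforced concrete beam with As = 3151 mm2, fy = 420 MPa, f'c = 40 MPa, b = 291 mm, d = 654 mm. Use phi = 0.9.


a = As * fy / (0.85 * f'c * b)
= 3151 * 420 / (0.85 * 40 * 291)
= 133.7599 mm
Mn = As * fy * (d - a/2) / 10^6
= 777.0064 kN-m
phi*Mn = 0.9 * 777.0064 = 699.31 kN-m

699.31


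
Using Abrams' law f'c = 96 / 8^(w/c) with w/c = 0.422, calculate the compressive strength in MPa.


f'c = 96 / 8^0.422
= 96 / 2.405
= 39.92 MPa

39.92


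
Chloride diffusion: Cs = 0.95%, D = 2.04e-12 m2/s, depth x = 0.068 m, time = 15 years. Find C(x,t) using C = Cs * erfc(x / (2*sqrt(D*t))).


t_seconds = 15 * 365.25 * 24 * 3600 = 473364000.0 s
arg = 0.068 / (2 * sqrt(2.04e-12 * 473364000.0))
= 1.0941
erfc(1.0941) = 0.1218
C = 0.95 * 0.1218 = 0.1157%

0.1157


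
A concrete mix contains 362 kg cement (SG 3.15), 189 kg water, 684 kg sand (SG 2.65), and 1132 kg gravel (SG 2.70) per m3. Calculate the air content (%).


Vol cement = 362 / (3.15 * 1000) = 0.114921 m3
Vol water = 189 / 1000 = 0.189 m3
Vol sand = 684 / (2.65 * 1000) = 0.258113 m3
Vol gravel = 1132 / (2.70 * 1000) = 0.419259 m3
Total solid + water volume = 0.981293 m3
Air = (1 - 0.981293) * 100 = 1.87%

1.87


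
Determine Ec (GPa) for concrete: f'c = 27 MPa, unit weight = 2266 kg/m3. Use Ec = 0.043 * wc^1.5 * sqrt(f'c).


Ec = 0.043 * 2266^1.5 * sqrt(27) / 1000
= 24.1 GPa

24.1


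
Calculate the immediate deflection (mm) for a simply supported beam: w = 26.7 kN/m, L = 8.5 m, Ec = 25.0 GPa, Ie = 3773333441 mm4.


Convert: L = 8.5 m = 8500 mm, Ec = 25.0 GPa = 25000 MPa
delta = 5 * 26.7 * 8500^4 / (384 * 25000 * 3773333441)
= 19.24 mm

19.24


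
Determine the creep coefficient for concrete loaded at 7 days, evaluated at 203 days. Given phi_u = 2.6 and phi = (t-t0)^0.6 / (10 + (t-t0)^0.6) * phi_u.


dt = 203 - 7 = 196
phi = 196^0.6 / (10 + 196^0.6) * 2.6
= 1.829

1.829


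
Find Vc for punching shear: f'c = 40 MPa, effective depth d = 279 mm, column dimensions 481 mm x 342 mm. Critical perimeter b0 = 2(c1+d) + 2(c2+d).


b0 = 2*(481 + 279) + 2*(342 + 279) = 2762 mm
Vc = 0.33 * sqrt(40) * 2762 * 279 / 1000
= 1608.32 kN

1608.32


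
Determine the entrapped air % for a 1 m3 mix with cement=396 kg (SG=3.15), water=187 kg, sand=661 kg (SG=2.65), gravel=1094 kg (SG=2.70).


Vol cement = 396 / (3.15 * 1000) = 0.125714 m3
Vol water = 187 / 1000 = 0.187 m3
Vol sand = 661 / (2.65 * 1000) = 0.249434 m3
Vol gravel = 1094 / (2.70 * 1000) = 0.405185 m3
Total solid + water volume = 0.967333 m3
Air = (1 - 0.967333) * 100 = 3.27%

3.27


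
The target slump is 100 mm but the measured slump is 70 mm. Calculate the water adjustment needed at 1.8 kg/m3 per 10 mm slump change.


Difference = 100 - 70 = 30 mm
Water adjustment = 30 * 1.8 / 10 = 5.4 kg/m3

5.4


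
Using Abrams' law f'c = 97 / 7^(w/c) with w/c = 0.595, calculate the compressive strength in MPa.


f'c = 97 / 7^0.595
= 97 / 3.183
= 30.47 MPa

30.47


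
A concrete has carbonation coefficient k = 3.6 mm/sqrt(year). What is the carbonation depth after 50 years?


depth = k * sqrt(t)
= 3.6 * sqrt(50)
= 25.46 mm

25.46


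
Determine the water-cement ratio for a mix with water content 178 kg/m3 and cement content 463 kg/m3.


w/c = water / cement
w/c = 178 / 463 = 0.384

0.384


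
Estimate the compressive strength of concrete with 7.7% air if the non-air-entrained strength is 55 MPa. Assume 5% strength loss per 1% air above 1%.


Strength loss = (7.7 - 1) * 5 = 33.5%
f'c = 55 * (1 - 33.5/100)
= 36.58 MPa

36.58


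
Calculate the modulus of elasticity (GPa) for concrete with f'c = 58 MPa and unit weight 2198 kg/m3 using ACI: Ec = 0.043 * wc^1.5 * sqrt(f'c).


Ec = 0.043 * 2198^1.5 * sqrt(58) / 1000
= 33.75 GPa

33.75


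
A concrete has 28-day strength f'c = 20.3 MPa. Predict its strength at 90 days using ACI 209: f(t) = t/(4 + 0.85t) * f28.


f(90) = 90 / (4 + 0.85 * 90) * 20.3
= 90 / 80.5 * 20.3
= 22.7 MPa

22.7


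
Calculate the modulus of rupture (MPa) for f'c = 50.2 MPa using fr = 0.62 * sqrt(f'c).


fr = 0.62 * sqrt(50.2)
= 4.393 MPa

4.393


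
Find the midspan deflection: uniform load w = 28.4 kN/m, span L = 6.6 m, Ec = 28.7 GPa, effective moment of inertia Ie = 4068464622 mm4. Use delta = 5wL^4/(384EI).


Convert: L = 6.6 m = 6600 mm, Ec = 28.7 GPa = 28700 MPa
delta = 5 * 28.4 * 6600^4 / (384 * 28700 * 4068464622)
= 6.01 mm

6.01


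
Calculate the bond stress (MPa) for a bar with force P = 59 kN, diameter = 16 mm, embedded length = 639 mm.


u = P / (pi * db * ld)
= 59 * 1000 / (pi * 16 * 639)
= 1.837 MPa

1.837


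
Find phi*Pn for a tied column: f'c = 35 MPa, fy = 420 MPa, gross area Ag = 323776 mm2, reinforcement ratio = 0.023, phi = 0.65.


Ast = rho * Ag = 0.023 * 323776 = 7446.848 mm2
phi*Pn = 0.65 * 0.80 * (0.85 * 35 * (323776 - 7446.848) + 420 * 7446.848) / 1000
= 6520.0 kN

6520.0


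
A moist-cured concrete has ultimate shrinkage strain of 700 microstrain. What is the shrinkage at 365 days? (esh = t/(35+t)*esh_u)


esh(365) = 365 / (35 + 365) * 700
= 365 / 400 * 700
= 638.8 microstrain

638.8


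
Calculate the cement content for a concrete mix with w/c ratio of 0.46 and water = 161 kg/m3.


Cement = water / (w/c)
= 161 / 0.46
= 350.0 kg/m3

350.0


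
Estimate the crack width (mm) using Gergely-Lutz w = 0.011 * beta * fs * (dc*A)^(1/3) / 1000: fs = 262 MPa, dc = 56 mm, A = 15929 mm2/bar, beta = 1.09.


w = 0.011 * beta * fs * (dc * A)^(1/3) / 1000
= 0.011 * 1.09 * 262 * (56 * 15929)^(1/3) / 1000
= 0.302 mm

0.302


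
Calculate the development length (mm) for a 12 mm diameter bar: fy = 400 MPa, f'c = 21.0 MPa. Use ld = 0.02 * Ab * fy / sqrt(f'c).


Ab = pi * 12^2 / 4 = 113.097 mm2
ld = 0.02 * 113.097 * 400 / sqrt(21.0)
= 197.4 mm

197.4


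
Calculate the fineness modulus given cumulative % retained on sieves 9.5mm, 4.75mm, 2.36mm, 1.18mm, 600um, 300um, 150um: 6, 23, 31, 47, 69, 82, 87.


FM = sum(cumulative % retained) / 100
= 345 / 100
= 3.45

3.45


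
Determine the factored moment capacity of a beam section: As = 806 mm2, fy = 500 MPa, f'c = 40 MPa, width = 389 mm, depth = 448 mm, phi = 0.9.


a = As * fy / (0.85 * f'c * b)
= 806 * 500 / (0.85 * 40 * 389)
= 30.4703 mm
Mn = As * fy * (d - a/2) / 10^6
= 174.4042 kN-m
phi*Mn = 0.9 * 174.4042 = 156.96 kN-m

156.96


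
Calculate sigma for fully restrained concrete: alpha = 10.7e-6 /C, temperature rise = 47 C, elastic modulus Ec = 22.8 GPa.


sigma = alpha * dT * Ec
= 10.7e-6 * 47 * 22.8 * 1000
= 11.466 MPa

11.466


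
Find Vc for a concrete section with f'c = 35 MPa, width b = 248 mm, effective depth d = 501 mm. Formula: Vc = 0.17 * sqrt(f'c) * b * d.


Vc = 0.17 * sqrt(35) * 248 * 501 / 1000
= 124.96 kN

124.96


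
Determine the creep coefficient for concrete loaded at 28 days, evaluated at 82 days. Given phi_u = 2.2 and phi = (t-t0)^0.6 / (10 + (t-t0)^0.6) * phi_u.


dt = 82 - 28 = 54
phi = 54^0.6 / (10 + 54^0.6) * 2.2
= 1.15

1.15


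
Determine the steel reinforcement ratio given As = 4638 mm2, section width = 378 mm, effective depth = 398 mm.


rho = As / (b * d)
= 4638 / (378 * 398)
= 0.0308

0.0308


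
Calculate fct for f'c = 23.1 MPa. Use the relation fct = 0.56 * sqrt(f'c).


fct = 0.56 * sqrt(23.1)
= 0.56 * 4.806
= 2.691 MPa

2.691


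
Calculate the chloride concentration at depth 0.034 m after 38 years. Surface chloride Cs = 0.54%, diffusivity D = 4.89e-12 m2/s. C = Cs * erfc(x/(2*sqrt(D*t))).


t_seconds = 38 * 365.25 * 24 * 3600 = 1199188800.0 s
arg = 0.034 / (2 * sqrt(4.89e-12 * 1199188800.0))
= 0.222
erfc(0.222) = 0.7536
C = 0.54 * 0.7536 = 0.4069%

0.4069


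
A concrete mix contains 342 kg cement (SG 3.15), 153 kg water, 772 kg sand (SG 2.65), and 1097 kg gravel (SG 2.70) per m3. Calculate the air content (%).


Vol cement = 342 / (3.15 * 1000) = 0.108571 m3
Vol water = 153 / 1000 = 0.153 m3
Vol sand = 772 / (2.65 * 1000) = 0.291321 m3
Vol gravel = 1097 / (2.70 * 1000) = 0.406296 m3
Total solid + water volume = 0.959188 m3
Air = (1 - 0.959188) * 100 = 4.08%

4.08


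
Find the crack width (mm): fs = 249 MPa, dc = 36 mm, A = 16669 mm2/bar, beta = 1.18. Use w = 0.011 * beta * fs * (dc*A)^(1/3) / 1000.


w = 0.011 * beta * fs * (dc * A)^(1/3) / 1000
= 0.011 * 1.18 * 249 * (36 * 16669)^(1/3) / 1000
= 0.273 mm

0.273


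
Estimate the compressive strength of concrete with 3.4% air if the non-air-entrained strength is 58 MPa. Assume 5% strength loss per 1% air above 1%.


Strength loss = (3.4 - 1) * 5 = 12.0%
f'c = 58 * (1 - 12.0/100)
= 51.04 MPa

51.04


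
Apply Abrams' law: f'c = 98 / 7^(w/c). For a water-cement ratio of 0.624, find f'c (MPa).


f'c = 98 / 7^0.624
= 98 / 3.368
= 29.1 MPa

29.1


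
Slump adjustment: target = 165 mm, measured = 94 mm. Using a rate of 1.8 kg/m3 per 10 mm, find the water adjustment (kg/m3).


Difference = 165 - 94 = 71 mm
Water adjustment = 71 * 1.8 / 10 = 12.8 kg/m3

12.8


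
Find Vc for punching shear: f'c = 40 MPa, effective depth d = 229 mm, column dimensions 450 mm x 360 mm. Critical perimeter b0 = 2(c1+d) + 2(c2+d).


b0 = 2*(450 + 229) + 2*(360 + 229) = 2536 mm
Vc = 0.33 * sqrt(40) * 2536 * 229 / 1000
= 1212.07 kN

1212.07


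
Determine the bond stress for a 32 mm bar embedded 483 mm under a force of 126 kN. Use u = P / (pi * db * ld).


u = P / (pi * db * ld)
= 126 * 1000 / (pi * 32 * 483)
= 2.595 MPa

2.595


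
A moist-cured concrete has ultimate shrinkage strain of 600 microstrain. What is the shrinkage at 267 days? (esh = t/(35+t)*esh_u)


esh(267) = 267 / (35 + 267) * 600
= 267 / 302 * 600
= 530.5 microstrain

530.5


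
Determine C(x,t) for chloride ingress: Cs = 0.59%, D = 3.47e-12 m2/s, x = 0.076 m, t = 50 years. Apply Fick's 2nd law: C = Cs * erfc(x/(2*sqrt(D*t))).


t_seconds = 50 * 365.25 * 24 * 3600 = 1577880000.0 s
arg = 0.076 / (2 * sqrt(3.47e-12 * 1577880000.0))
= 0.5135
erfc(0.5135) = 0.4677
C = 0.59 * 0.4677 = 0.2759%

0.2759


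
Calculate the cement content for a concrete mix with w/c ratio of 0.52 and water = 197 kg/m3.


Cement = water / (w/c)
= 197 / 0.52
= 378.8 kg/m3

378.8


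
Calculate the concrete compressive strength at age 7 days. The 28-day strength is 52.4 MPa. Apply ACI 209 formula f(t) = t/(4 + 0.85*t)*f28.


f(7) = 7 / (4 + 0.85 * 7) * 52.4
= 7 / 9.95 * 52.4
= 36.86 MPa

36.86


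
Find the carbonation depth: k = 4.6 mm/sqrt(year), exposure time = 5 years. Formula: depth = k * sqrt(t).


depth = k * sqrt(t)
= 4.6 * sqrt(5)
= 10.29 mm

10.29


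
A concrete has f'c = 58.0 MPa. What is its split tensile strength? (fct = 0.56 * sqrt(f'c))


fct = 0.56 * sqrt(58.0)
= 0.56 * 7.616
= 4.265 MPa

4.265


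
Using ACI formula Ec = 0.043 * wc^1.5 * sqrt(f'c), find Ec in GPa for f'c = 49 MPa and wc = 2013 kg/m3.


Ec = 0.043 * 2013^1.5 * sqrt(49) / 1000
= 27.19 GPa

27.19


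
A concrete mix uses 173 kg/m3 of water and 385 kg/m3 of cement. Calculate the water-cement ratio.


w/c = water / cement
w/c = 173 / 385 = 0.449

0.449


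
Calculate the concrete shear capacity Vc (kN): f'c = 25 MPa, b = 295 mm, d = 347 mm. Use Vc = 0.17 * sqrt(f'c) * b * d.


Vc = 0.17 * sqrt(25) * 295 * 347 / 1000
= 87.01 kN

87.01


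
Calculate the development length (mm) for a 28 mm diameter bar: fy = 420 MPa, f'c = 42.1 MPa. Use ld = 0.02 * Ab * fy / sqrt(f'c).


Ab = pi * 28^2 / 4 = 615.752 mm2
ld = 0.02 * 615.752 * 420 / sqrt(42.1)
= 797.2 mm

797.2


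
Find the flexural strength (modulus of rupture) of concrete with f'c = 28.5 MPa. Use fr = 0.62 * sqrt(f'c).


fr = 0.62 * sqrt(28.5)
= 3.31 MPa

3.31


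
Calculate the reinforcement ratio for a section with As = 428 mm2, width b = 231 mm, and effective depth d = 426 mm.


rho = As / (b * d)
= 428 / (231 * 426)
= 0.0043

0.0043


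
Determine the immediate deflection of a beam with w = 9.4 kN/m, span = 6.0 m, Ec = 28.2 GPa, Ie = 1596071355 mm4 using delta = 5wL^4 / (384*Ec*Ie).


Convert: L = 6.0 m = 6000 mm, Ec = 28.2 GPa = 28200 MPa
delta = 5 * 9.4 * 6000^4 / (384 * 28200 * 1596071355)
= 3.52 mm

3.52


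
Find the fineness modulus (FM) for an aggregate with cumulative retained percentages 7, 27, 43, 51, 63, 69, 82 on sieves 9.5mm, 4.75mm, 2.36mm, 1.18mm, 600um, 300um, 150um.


FM = sum(cumulative % retained) / 100
= 342 / 100
= 3.42

3.42


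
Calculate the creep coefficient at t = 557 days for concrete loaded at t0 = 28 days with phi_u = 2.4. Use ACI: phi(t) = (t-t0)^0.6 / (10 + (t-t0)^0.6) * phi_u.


dt = 557 - 28 = 529
phi = 529^0.6 / (10 + 529^0.6) * 2.4
= 1.948

1.948


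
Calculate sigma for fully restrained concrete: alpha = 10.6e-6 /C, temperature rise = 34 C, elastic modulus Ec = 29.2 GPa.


sigma = alpha * dT * Ec
= 10.6e-6 * 34 * 29.2 * 1000
= 10.524 MPa

10.524


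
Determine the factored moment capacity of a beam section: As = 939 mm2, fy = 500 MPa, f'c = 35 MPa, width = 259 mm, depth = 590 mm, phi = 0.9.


a = As * fy / (0.85 * f'c * b)
= 939 * 500 / (0.85 * 35 * 259)
= 60.9325 mm
Mn = As * fy * (d - a/2) / 10^6
= 262.7011 kN-m
phi*Mn = 0.9 * 262.7011 = 236.43 kN-m

236.43


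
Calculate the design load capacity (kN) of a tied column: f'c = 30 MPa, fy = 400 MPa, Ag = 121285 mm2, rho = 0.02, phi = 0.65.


Ast = rho * Ag = 0.02 * 121285 = 2425.7 mm2
phi*Pn = 0.65 * 0.80 * (0.85 * 30 * (121285 - 2425.7) + 400 * 2425.7) / 1000
= 2080.62 kN

2080.62


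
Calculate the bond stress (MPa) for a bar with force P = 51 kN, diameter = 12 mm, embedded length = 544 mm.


u = P / (pi * db * ld)
= 51 * 1000 / (pi * 12 * 544)
= 2.487 MPa

2.487


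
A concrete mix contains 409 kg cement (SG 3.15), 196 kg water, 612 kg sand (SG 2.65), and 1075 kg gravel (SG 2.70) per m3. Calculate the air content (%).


Vol cement = 409 / (3.15 * 1000) = 0.129841 m3
Vol water = 196 / 1000 = 0.196 m3
Vol sand = 612 / (2.65 * 1000) = 0.230943 m3
Vol gravel = 1075 / (2.70 * 1000) = 0.398148 m3
Total solid + water volume = 0.954933 m3
Air = (1 - 0.954933) * 100 = 4.51%

4.51


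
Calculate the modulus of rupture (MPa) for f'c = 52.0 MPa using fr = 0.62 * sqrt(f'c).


fr = 0.62 * sqrt(52.0)
= 4.471 MPa

4.471


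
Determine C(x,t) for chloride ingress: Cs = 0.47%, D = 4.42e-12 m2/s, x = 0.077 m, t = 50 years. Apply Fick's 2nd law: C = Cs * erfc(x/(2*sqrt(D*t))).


t_seconds = 50 * 365.25 * 24 * 3600 = 1577880000.0 s
arg = 0.077 / (2 * sqrt(4.42e-12 * 1577880000.0))
= 0.461
erfc(0.461) = 0.5144
C = 0.47 * 0.5144 = 0.2418%

0.2418


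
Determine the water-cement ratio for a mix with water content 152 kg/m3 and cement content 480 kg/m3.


w/c = water / cement
w/c = 152 / 480 = 0.317

0.317


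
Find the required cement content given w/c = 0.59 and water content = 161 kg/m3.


Cement = water / (w/c)
= 161 / 0.59
= 272.9 kg/m3

272.9


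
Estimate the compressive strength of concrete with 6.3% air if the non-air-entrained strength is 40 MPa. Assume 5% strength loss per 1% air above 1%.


Strength loss = (6.3 - 1) * 5 = 26.5%
f'c = 40 * (1 - 26.5/100)
= 29.4 MPa

29.4


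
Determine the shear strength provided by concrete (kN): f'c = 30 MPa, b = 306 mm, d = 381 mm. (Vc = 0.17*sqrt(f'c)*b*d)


Vc = 0.17 * sqrt(30) * 306 * 381 / 1000
= 108.56 kN

108.56


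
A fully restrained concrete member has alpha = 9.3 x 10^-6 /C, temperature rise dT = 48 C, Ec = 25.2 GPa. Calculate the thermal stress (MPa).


sigma = alpha * dT * Ec
= 9.3e-6 * 48 * 25.2 * 1000
= 11.249 MPa

11.249


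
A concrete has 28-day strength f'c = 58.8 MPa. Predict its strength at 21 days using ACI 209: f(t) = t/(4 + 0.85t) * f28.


f(21) = 21 / (4 + 0.85 * 21) * 58.8
= 21 / 21.85 * 58.8
= 56.51 MPa

56.51


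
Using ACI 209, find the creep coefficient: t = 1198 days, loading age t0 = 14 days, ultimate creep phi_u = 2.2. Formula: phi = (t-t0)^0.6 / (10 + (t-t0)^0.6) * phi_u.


dt = 1198 - 14 = 1184
phi = 1184^0.6 / (10 + 1184^0.6) * 2.2
= 1.924

1.924


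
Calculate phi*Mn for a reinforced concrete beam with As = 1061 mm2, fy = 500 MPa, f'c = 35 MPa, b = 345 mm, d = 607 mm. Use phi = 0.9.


a = As * fy / (0.85 * f'c * b)
= 1061 * 500 / (0.85 * 35 * 345)
= 51.6868 mm
Mn = As * fy * (d - a/2) / 10^6
= 308.3036 kN-m
phi*Mn = 0.9 * 308.3036 = 277.47 kN-m

277.47


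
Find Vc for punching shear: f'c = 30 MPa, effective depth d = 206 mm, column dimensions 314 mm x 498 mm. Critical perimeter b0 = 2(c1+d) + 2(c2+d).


b0 = 2*(314 + 206) + 2*(498 + 206) = 2448 mm
Vc = 0.33 * sqrt(30) * 2448 * 206 / 1000
= 911.49 kN

911.49


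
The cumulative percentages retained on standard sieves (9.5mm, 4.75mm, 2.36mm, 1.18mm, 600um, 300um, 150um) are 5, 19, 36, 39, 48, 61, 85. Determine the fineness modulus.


FM = sum(cumulative % retained) / 100
= 293 / 100
= 2.93

2.93


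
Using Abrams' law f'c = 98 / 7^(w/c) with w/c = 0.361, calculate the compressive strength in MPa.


f'c = 98 / 7^0.361
= 98 / 2.019
= 48.55 MPa

48.55


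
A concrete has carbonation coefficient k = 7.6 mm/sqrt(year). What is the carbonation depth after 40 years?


depth = k * sqrt(t)
= 7.6 * sqrt(40)
= 48.07 mm

48.07


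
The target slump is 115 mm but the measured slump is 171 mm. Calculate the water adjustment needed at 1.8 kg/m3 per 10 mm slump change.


Difference = 115 - 171 = -56 mm
Water adjustment = -56 * 1.8 / 10 = -10.1 kg/m3

-10.1


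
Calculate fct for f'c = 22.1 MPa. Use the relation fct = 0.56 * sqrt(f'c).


fct = 0.56 * sqrt(22.1)
= 0.56 * 4.701
= 2.633 MPa

2.633


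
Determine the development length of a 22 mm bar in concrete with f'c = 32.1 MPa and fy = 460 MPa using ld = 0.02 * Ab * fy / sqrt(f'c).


Ab = pi * 22^2 / 4 = 380.133 mm2
ld = 0.02 * 380.133 * 460 / sqrt(32.1)
= 617.3 mm

617.3


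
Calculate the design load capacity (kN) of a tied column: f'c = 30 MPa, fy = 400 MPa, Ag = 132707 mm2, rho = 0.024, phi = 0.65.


Ast = rho * Ag = 0.024 * 132707 = 3184.968 mm2
phi*Pn = 0.65 * 0.80 * (0.85 * 30 * (132707 - 3184.968) + 400 * 3184.968) / 1000
= 2379.94 kN

2379.94
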